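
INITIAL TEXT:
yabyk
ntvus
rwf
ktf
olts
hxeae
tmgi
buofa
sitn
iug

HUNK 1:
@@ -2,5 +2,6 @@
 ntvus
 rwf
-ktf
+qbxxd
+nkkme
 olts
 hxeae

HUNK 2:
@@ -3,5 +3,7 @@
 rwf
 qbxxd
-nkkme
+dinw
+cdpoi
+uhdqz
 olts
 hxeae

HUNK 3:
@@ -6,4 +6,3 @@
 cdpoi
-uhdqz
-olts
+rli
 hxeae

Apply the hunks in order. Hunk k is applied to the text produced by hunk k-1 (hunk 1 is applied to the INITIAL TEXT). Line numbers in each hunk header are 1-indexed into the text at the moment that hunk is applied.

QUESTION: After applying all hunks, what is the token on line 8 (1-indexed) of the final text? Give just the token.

Hunk 1: at line 2 remove [ktf] add [qbxxd,nkkme] -> 11 lines: yabyk ntvus rwf qbxxd nkkme olts hxeae tmgi buofa sitn iug
Hunk 2: at line 3 remove [nkkme] add [dinw,cdpoi,uhdqz] -> 13 lines: yabyk ntvus rwf qbxxd dinw cdpoi uhdqz olts hxeae tmgi buofa sitn iug
Hunk 3: at line 6 remove [uhdqz,olts] add [rli] -> 12 lines: yabyk ntvus rwf qbxxd dinw cdpoi rli hxeae tmgi buofa sitn iug
Final line 8: hxeae

Answer: hxeae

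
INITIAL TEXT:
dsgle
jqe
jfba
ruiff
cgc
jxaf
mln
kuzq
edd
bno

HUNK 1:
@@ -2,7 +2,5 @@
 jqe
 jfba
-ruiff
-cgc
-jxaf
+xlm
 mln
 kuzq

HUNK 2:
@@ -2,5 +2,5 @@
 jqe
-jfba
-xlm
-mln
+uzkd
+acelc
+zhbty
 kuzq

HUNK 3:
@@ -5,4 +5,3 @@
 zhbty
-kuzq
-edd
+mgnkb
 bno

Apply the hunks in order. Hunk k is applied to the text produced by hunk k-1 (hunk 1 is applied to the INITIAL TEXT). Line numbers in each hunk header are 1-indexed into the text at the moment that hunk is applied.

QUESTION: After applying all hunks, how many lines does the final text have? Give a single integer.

Answer: 7

Derivation:
Hunk 1: at line 2 remove [ruiff,cgc,jxaf] add [xlm] -> 8 lines: dsgle jqe jfba xlm mln kuzq edd bno
Hunk 2: at line 2 remove [jfba,xlm,mln] add [uzkd,acelc,zhbty] -> 8 lines: dsgle jqe uzkd acelc zhbty kuzq edd bno
Hunk 3: at line 5 remove [kuzq,edd] add [mgnkb] -> 7 lines: dsgle jqe uzkd acelc zhbty mgnkb bno
Final line count: 7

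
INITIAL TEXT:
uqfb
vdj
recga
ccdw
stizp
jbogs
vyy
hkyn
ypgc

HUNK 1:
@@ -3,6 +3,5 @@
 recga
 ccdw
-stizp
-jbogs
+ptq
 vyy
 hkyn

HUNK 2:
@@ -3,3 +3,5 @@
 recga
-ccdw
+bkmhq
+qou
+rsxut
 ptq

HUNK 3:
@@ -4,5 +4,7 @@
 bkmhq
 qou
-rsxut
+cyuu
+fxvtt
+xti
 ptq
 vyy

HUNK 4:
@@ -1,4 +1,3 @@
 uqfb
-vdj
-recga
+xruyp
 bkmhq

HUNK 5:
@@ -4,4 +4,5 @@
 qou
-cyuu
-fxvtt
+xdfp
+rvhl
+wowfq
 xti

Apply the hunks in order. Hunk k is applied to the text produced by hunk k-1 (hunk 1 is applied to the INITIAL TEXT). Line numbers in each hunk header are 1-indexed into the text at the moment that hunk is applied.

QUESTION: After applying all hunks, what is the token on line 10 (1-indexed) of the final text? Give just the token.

Answer: vyy

Derivation:
Hunk 1: at line 3 remove [stizp,jbogs] add [ptq] -> 8 lines: uqfb vdj recga ccdw ptq vyy hkyn ypgc
Hunk 2: at line 3 remove [ccdw] add [bkmhq,qou,rsxut] -> 10 lines: uqfb vdj recga bkmhq qou rsxut ptq vyy hkyn ypgc
Hunk 3: at line 4 remove [rsxut] add [cyuu,fxvtt,xti] -> 12 lines: uqfb vdj recga bkmhq qou cyuu fxvtt xti ptq vyy hkyn ypgc
Hunk 4: at line 1 remove [vdj,recga] add [xruyp] -> 11 lines: uqfb xruyp bkmhq qou cyuu fxvtt xti ptq vyy hkyn ypgc
Hunk 5: at line 4 remove [cyuu,fxvtt] add [xdfp,rvhl,wowfq] -> 12 lines: uqfb xruyp bkmhq qou xdfp rvhl wowfq xti ptq vyy hkyn ypgc
Final line 10: vyy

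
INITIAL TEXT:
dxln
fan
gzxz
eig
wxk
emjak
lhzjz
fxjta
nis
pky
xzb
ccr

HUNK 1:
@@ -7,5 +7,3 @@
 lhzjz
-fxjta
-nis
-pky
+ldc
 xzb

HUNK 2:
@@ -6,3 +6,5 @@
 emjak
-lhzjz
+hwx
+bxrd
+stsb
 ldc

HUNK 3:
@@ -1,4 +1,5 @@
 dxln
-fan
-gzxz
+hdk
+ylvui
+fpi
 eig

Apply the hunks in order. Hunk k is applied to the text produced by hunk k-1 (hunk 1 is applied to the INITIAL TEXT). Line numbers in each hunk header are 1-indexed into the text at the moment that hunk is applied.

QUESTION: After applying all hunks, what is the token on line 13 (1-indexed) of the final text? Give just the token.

Hunk 1: at line 7 remove [fxjta,nis,pky] add [ldc] -> 10 lines: dxln fan gzxz eig wxk emjak lhzjz ldc xzb ccr
Hunk 2: at line 6 remove [lhzjz] add [hwx,bxrd,stsb] -> 12 lines: dxln fan gzxz eig wxk emjak hwx bxrd stsb ldc xzb ccr
Hunk 3: at line 1 remove [fan,gzxz] add [hdk,ylvui,fpi] -> 13 lines: dxln hdk ylvui fpi eig wxk emjak hwx bxrd stsb ldc xzb ccr
Final line 13: ccr

Answer: ccr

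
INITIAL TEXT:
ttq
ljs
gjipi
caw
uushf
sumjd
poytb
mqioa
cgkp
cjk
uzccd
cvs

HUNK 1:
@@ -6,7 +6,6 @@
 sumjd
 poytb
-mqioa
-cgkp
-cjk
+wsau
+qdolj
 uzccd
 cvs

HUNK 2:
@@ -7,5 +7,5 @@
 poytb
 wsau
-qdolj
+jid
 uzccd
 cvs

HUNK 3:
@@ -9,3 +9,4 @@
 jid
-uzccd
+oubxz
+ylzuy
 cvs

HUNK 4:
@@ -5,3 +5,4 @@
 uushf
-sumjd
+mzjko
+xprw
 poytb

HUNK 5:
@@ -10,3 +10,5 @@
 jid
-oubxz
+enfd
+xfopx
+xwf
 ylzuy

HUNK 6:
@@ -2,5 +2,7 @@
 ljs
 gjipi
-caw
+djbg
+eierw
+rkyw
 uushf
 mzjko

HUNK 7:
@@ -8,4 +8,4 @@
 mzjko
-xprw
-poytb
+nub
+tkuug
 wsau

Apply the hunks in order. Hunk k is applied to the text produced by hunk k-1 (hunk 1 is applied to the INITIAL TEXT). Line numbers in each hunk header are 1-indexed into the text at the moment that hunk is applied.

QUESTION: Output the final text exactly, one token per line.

Hunk 1: at line 6 remove [mqioa,cgkp,cjk] add [wsau,qdolj] -> 11 lines: ttq ljs gjipi caw uushf sumjd poytb wsau qdolj uzccd cvs
Hunk 2: at line 7 remove [qdolj] add [jid] -> 11 lines: ttq ljs gjipi caw uushf sumjd poytb wsau jid uzccd cvs
Hunk 3: at line 9 remove [uzccd] add [oubxz,ylzuy] -> 12 lines: ttq ljs gjipi caw uushf sumjd poytb wsau jid oubxz ylzuy cvs
Hunk 4: at line 5 remove [sumjd] add [mzjko,xprw] -> 13 lines: ttq ljs gjipi caw uushf mzjko xprw poytb wsau jid oubxz ylzuy cvs
Hunk 5: at line 10 remove [oubxz] add [enfd,xfopx,xwf] -> 15 lines: ttq ljs gjipi caw uushf mzjko xprw poytb wsau jid enfd xfopx xwf ylzuy cvs
Hunk 6: at line 2 remove [caw] add [djbg,eierw,rkyw] -> 17 lines: ttq ljs gjipi djbg eierw rkyw uushf mzjko xprw poytb wsau jid enfd xfopx xwf ylzuy cvs
Hunk 7: at line 8 remove [xprw,poytb] add [nub,tkuug] -> 17 lines: ttq ljs gjipi djbg eierw rkyw uushf mzjko nub tkuug wsau jid enfd xfopx xwf ylzuy cvs

Answer: ttq
ljs
gjipi
djbg
eierw
rkyw
uushf
mzjko
nub
tkuug
wsau
jid
enfd
xfopx
xwf
ylzuy
cvs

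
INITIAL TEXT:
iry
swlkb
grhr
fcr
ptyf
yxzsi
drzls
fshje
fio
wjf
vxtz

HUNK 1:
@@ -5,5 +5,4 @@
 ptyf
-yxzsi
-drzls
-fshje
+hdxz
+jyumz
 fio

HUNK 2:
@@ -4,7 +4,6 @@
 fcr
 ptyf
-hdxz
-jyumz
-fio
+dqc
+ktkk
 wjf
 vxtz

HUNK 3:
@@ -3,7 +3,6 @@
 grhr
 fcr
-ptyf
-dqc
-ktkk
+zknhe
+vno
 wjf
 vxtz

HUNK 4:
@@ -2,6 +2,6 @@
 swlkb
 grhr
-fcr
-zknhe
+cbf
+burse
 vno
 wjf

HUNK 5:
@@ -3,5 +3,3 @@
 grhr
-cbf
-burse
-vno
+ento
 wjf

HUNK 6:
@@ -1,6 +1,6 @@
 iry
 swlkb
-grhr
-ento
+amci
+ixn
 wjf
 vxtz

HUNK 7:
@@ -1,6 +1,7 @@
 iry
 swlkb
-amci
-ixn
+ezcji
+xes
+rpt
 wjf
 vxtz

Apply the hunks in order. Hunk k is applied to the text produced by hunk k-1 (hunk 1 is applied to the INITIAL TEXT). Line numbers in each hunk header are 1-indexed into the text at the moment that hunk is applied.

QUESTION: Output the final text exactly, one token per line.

Hunk 1: at line 5 remove [yxzsi,drzls,fshje] add [hdxz,jyumz] -> 10 lines: iry swlkb grhr fcr ptyf hdxz jyumz fio wjf vxtz
Hunk 2: at line 4 remove [hdxz,jyumz,fio] add [dqc,ktkk] -> 9 lines: iry swlkb grhr fcr ptyf dqc ktkk wjf vxtz
Hunk 3: at line 3 remove [ptyf,dqc,ktkk] add [zknhe,vno] -> 8 lines: iry swlkb grhr fcr zknhe vno wjf vxtz
Hunk 4: at line 2 remove [fcr,zknhe] add [cbf,burse] -> 8 lines: iry swlkb grhr cbf burse vno wjf vxtz
Hunk 5: at line 3 remove [cbf,burse,vno] add [ento] -> 6 lines: iry swlkb grhr ento wjf vxtz
Hunk 6: at line 1 remove [grhr,ento] add [amci,ixn] -> 6 lines: iry swlkb amci ixn wjf vxtz
Hunk 7: at line 1 remove [amci,ixn] add [ezcji,xes,rpt] -> 7 lines: iry swlkb ezcji xes rpt wjf vxtz

Answer: iry
swlkb
ezcji
xes
rpt
wjf
vxtz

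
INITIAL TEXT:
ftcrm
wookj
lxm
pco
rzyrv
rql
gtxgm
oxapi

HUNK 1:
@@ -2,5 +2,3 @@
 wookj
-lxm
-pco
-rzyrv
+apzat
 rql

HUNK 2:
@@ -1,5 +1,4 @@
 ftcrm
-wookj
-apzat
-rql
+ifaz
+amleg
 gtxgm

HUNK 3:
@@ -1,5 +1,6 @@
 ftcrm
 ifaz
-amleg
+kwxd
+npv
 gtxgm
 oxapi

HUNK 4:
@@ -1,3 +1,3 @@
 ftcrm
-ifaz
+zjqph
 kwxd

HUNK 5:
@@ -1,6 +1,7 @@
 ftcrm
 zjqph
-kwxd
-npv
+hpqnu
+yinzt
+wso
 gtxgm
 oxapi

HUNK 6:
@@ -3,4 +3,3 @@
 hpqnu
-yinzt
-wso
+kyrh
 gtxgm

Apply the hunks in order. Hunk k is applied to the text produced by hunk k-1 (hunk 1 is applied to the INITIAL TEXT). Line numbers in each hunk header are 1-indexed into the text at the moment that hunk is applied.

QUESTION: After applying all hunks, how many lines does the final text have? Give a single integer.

Answer: 6

Derivation:
Hunk 1: at line 2 remove [lxm,pco,rzyrv] add [apzat] -> 6 lines: ftcrm wookj apzat rql gtxgm oxapi
Hunk 2: at line 1 remove [wookj,apzat,rql] add [ifaz,amleg] -> 5 lines: ftcrm ifaz amleg gtxgm oxapi
Hunk 3: at line 1 remove [amleg] add [kwxd,npv] -> 6 lines: ftcrm ifaz kwxd npv gtxgm oxapi
Hunk 4: at line 1 remove [ifaz] add [zjqph] -> 6 lines: ftcrm zjqph kwxd npv gtxgm oxapi
Hunk 5: at line 1 remove [kwxd,npv] add [hpqnu,yinzt,wso] -> 7 lines: ftcrm zjqph hpqnu yinzt wso gtxgm oxapi
Hunk 6: at line 3 remove [yinzt,wso] add [kyrh] -> 6 lines: ftcrm zjqph hpqnu kyrh gtxgm oxapi
Final line count: 6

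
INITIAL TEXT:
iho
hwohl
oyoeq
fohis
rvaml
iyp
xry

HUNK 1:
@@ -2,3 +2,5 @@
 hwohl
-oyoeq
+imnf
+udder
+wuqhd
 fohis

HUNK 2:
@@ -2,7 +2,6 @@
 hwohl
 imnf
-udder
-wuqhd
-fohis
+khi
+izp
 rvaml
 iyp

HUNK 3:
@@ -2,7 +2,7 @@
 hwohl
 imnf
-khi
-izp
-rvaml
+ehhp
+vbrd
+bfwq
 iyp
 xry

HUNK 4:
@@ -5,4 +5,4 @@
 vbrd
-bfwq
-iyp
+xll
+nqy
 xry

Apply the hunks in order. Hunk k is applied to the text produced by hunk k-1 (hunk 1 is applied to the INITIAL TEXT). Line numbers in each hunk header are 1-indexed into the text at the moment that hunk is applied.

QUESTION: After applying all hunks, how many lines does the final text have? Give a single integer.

Answer: 8

Derivation:
Hunk 1: at line 2 remove [oyoeq] add [imnf,udder,wuqhd] -> 9 lines: iho hwohl imnf udder wuqhd fohis rvaml iyp xry
Hunk 2: at line 2 remove [udder,wuqhd,fohis] add [khi,izp] -> 8 lines: iho hwohl imnf khi izp rvaml iyp xry
Hunk 3: at line 2 remove [khi,izp,rvaml] add [ehhp,vbrd,bfwq] -> 8 lines: iho hwohl imnf ehhp vbrd bfwq iyp xry
Hunk 4: at line 5 remove [bfwq,iyp] add [xll,nqy] -> 8 lines: iho hwohl imnf ehhp vbrd xll nqy xry
Final line count: 8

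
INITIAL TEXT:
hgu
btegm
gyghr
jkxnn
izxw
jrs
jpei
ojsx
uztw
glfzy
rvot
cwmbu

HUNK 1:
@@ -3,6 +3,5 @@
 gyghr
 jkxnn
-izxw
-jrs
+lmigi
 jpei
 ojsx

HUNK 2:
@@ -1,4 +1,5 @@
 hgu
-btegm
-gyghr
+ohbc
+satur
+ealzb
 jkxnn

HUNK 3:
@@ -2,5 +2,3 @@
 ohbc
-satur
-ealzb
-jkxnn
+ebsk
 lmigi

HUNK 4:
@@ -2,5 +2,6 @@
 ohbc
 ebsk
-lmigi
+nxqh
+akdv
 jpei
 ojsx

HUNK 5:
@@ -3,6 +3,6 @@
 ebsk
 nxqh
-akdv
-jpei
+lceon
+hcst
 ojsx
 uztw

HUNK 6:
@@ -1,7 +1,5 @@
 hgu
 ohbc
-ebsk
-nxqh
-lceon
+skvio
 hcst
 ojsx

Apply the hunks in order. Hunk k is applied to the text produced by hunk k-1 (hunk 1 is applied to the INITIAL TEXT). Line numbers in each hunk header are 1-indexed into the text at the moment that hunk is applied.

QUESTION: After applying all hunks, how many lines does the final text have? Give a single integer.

Answer: 9

Derivation:
Hunk 1: at line 3 remove [izxw,jrs] add [lmigi] -> 11 lines: hgu btegm gyghr jkxnn lmigi jpei ojsx uztw glfzy rvot cwmbu
Hunk 2: at line 1 remove [btegm,gyghr] add [ohbc,satur,ealzb] -> 12 lines: hgu ohbc satur ealzb jkxnn lmigi jpei ojsx uztw glfzy rvot cwmbu
Hunk 3: at line 2 remove [satur,ealzb,jkxnn] add [ebsk] -> 10 lines: hgu ohbc ebsk lmigi jpei ojsx uztw glfzy rvot cwmbu
Hunk 4: at line 2 remove [lmigi] add [nxqh,akdv] -> 11 lines: hgu ohbc ebsk nxqh akdv jpei ojsx uztw glfzy rvot cwmbu
Hunk 5: at line 3 remove [akdv,jpei] add [lceon,hcst] -> 11 lines: hgu ohbc ebsk nxqh lceon hcst ojsx uztw glfzy rvot cwmbu
Hunk 6: at line 1 remove [ebsk,nxqh,lceon] add [skvio] -> 9 lines: hgu ohbc skvio hcst ojsx uztw glfzy rvot cwmbu
Final line count: 9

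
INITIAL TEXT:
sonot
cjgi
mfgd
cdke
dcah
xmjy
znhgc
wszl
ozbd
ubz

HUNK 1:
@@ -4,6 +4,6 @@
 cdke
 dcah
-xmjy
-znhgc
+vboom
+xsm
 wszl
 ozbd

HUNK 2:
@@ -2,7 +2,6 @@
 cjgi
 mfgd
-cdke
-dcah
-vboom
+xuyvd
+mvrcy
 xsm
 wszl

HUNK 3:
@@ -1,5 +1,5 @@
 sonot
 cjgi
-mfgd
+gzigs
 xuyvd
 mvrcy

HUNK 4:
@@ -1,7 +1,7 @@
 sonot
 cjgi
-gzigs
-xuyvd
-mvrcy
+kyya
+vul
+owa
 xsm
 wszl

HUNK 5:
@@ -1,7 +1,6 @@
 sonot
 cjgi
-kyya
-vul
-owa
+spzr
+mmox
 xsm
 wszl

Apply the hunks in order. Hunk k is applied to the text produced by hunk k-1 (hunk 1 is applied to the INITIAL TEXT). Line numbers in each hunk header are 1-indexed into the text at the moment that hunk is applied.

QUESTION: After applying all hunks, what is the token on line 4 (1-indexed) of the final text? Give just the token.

Answer: mmox

Derivation:
Hunk 1: at line 4 remove [xmjy,znhgc] add [vboom,xsm] -> 10 lines: sonot cjgi mfgd cdke dcah vboom xsm wszl ozbd ubz
Hunk 2: at line 2 remove [cdke,dcah,vboom] add [xuyvd,mvrcy] -> 9 lines: sonot cjgi mfgd xuyvd mvrcy xsm wszl ozbd ubz
Hunk 3: at line 1 remove [mfgd] add [gzigs] -> 9 lines: sonot cjgi gzigs xuyvd mvrcy xsm wszl ozbd ubz
Hunk 4: at line 1 remove [gzigs,xuyvd,mvrcy] add [kyya,vul,owa] -> 9 lines: sonot cjgi kyya vul owa xsm wszl ozbd ubz
Hunk 5: at line 1 remove [kyya,vul,owa] add [spzr,mmox] -> 8 lines: sonot cjgi spzr mmox xsm wszl ozbd ubz
Final line 4: mmox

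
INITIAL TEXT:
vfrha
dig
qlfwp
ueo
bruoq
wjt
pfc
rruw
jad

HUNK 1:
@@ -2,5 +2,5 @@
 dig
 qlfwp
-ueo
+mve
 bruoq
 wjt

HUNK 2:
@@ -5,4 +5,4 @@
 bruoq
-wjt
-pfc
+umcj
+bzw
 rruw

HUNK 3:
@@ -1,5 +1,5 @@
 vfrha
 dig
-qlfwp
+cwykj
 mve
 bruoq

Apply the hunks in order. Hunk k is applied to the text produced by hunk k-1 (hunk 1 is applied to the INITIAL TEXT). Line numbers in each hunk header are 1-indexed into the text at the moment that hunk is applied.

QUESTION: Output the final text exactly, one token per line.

Hunk 1: at line 2 remove [ueo] add [mve] -> 9 lines: vfrha dig qlfwp mve bruoq wjt pfc rruw jad
Hunk 2: at line 5 remove [wjt,pfc] add [umcj,bzw] -> 9 lines: vfrha dig qlfwp mve bruoq umcj bzw rruw jad
Hunk 3: at line 1 remove [qlfwp] add [cwykj] -> 9 lines: vfrha dig cwykj mve bruoq umcj bzw rruw jad

Answer: vfrha
dig
cwykj
mve
bruoq
umcj
bzw
rruw
jad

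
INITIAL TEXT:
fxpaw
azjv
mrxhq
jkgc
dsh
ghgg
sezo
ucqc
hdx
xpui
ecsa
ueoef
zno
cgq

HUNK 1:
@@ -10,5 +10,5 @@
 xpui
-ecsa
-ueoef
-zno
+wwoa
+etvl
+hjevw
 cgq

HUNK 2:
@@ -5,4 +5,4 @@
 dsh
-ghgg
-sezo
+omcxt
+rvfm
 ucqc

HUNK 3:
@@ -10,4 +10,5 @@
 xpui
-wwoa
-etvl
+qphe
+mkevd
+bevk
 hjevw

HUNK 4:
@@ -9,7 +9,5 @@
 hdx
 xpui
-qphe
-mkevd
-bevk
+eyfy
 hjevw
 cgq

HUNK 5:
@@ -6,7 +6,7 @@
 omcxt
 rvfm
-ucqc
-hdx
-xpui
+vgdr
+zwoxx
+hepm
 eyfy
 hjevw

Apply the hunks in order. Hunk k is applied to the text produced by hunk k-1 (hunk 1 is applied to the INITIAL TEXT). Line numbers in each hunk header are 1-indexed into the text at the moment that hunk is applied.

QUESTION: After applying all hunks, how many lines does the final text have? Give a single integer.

Answer: 13

Derivation:
Hunk 1: at line 10 remove [ecsa,ueoef,zno] add [wwoa,etvl,hjevw] -> 14 lines: fxpaw azjv mrxhq jkgc dsh ghgg sezo ucqc hdx xpui wwoa etvl hjevw cgq
Hunk 2: at line 5 remove [ghgg,sezo] add [omcxt,rvfm] -> 14 lines: fxpaw azjv mrxhq jkgc dsh omcxt rvfm ucqc hdx xpui wwoa etvl hjevw cgq
Hunk 3: at line 10 remove [wwoa,etvl] add [qphe,mkevd,bevk] -> 15 lines: fxpaw azjv mrxhq jkgc dsh omcxt rvfm ucqc hdx xpui qphe mkevd bevk hjevw cgq
Hunk 4: at line 9 remove [qphe,mkevd,bevk] add [eyfy] -> 13 lines: fxpaw azjv mrxhq jkgc dsh omcxt rvfm ucqc hdx xpui eyfy hjevw cgq
Hunk 5: at line 6 remove [ucqc,hdx,xpui] add [vgdr,zwoxx,hepm] -> 13 lines: fxpaw azjv mrxhq jkgc dsh omcxt rvfm vgdr zwoxx hepm eyfy hjevw cgq
Final line count: 13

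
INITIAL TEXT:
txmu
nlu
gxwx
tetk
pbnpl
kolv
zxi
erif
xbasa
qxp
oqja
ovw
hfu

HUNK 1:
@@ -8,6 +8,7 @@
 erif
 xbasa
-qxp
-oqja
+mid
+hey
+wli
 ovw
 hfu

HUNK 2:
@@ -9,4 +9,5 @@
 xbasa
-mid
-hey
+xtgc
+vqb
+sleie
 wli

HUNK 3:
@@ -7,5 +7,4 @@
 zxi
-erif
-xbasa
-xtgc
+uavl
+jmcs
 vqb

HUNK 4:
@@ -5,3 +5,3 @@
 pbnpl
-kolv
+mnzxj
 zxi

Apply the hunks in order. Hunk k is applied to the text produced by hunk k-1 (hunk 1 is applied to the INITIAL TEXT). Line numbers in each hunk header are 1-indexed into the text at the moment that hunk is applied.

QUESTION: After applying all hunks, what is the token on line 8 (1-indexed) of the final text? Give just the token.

Hunk 1: at line 8 remove [qxp,oqja] add [mid,hey,wli] -> 14 lines: txmu nlu gxwx tetk pbnpl kolv zxi erif xbasa mid hey wli ovw hfu
Hunk 2: at line 9 remove [mid,hey] add [xtgc,vqb,sleie] -> 15 lines: txmu nlu gxwx tetk pbnpl kolv zxi erif xbasa xtgc vqb sleie wli ovw hfu
Hunk 3: at line 7 remove [erif,xbasa,xtgc] add [uavl,jmcs] -> 14 lines: txmu nlu gxwx tetk pbnpl kolv zxi uavl jmcs vqb sleie wli ovw hfu
Hunk 4: at line 5 remove [kolv] add [mnzxj] -> 14 lines: txmu nlu gxwx tetk pbnpl mnzxj zxi uavl jmcs vqb sleie wli ovw hfu
Final line 8: uavl

Answer: uavl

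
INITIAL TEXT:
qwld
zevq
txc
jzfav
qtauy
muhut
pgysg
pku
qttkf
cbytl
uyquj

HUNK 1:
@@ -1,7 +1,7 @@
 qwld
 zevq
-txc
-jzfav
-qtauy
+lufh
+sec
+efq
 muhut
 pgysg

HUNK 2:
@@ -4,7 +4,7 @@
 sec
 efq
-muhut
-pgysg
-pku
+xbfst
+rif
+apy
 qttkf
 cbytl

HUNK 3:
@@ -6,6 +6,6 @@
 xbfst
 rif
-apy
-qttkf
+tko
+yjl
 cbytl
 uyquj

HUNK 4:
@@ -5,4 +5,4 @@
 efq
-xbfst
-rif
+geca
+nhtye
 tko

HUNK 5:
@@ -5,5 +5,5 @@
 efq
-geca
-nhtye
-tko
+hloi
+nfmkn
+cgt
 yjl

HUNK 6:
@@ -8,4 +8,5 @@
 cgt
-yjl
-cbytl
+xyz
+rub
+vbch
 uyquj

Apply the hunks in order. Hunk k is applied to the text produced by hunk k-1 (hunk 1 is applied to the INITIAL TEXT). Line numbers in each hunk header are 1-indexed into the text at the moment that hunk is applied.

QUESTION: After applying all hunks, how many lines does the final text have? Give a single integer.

Hunk 1: at line 1 remove [txc,jzfav,qtauy] add [lufh,sec,efq] -> 11 lines: qwld zevq lufh sec efq muhut pgysg pku qttkf cbytl uyquj
Hunk 2: at line 4 remove [muhut,pgysg,pku] add [xbfst,rif,apy] -> 11 lines: qwld zevq lufh sec efq xbfst rif apy qttkf cbytl uyquj
Hunk 3: at line 6 remove [apy,qttkf] add [tko,yjl] -> 11 lines: qwld zevq lufh sec efq xbfst rif tko yjl cbytl uyquj
Hunk 4: at line 5 remove [xbfst,rif] add [geca,nhtye] -> 11 lines: qwld zevq lufh sec efq geca nhtye tko yjl cbytl uyquj
Hunk 5: at line 5 remove [geca,nhtye,tko] add [hloi,nfmkn,cgt] -> 11 lines: qwld zevq lufh sec efq hloi nfmkn cgt yjl cbytl uyquj
Hunk 6: at line 8 remove [yjl,cbytl] add [xyz,rub,vbch] -> 12 lines: qwld zevq lufh sec efq hloi nfmkn cgt xyz rub vbch uyquj
Final line count: 12

Answer: 12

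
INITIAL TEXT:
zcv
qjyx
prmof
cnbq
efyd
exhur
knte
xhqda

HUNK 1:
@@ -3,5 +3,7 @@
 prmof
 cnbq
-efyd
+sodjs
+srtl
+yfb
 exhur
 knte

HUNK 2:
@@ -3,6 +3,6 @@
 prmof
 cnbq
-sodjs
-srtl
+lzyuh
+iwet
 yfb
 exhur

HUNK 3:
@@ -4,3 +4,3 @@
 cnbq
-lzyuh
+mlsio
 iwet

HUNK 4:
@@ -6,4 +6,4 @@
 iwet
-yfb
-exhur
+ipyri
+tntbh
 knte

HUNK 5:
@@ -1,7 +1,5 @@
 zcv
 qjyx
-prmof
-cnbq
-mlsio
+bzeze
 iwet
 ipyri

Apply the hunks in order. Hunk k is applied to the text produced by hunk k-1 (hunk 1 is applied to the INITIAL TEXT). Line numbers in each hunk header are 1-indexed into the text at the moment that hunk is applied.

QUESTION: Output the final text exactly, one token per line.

Hunk 1: at line 3 remove [efyd] add [sodjs,srtl,yfb] -> 10 lines: zcv qjyx prmof cnbq sodjs srtl yfb exhur knte xhqda
Hunk 2: at line 3 remove [sodjs,srtl] add [lzyuh,iwet] -> 10 lines: zcv qjyx prmof cnbq lzyuh iwet yfb exhur knte xhqda
Hunk 3: at line 4 remove [lzyuh] add [mlsio] -> 10 lines: zcv qjyx prmof cnbq mlsio iwet yfb exhur knte xhqda
Hunk 4: at line 6 remove [yfb,exhur] add [ipyri,tntbh] -> 10 lines: zcv qjyx prmof cnbq mlsio iwet ipyri tntbh knte xhqda
Hunk 5: at line 1 remove [prmof,cnbq,mlsio] add [bzeze] -> 8 lines: zcv qjyx bzeze iwet ipyri tntbh knte xhqda

Answer: zcv
qjyx
bzeze
iwet
ipyri
tntbh
knte
xhqda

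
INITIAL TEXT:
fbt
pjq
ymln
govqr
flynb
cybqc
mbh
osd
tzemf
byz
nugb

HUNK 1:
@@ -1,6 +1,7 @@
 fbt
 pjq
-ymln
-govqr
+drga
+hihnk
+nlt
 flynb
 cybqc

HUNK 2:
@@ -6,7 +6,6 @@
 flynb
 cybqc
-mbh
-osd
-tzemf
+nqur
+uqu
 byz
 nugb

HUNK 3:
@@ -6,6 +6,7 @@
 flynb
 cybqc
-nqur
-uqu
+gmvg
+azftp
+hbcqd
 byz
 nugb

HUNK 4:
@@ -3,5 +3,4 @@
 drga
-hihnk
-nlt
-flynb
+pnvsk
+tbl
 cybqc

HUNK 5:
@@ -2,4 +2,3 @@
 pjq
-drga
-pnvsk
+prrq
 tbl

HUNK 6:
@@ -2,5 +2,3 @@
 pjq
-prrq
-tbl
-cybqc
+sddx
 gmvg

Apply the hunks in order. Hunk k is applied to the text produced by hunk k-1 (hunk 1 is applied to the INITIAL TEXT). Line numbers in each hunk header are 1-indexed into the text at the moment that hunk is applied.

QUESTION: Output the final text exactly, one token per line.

Answer: fbt
pjq
sddx
gmvg
azftp
hbcqd
byz
nugb

Derivation:
Hunk 1: at line 1 remove [ymln,govqr] add [drga,hihnk,nlt] -> 12 lines: fbt pjq drga hihnk nlt flynb cybqc mbh osd tzemf byz nugb
Hunk 2: at line 6 remove [mbh,osd,tzemf] add [nqur,uqu] -> 11 lines: fbt pjq drga hihnk nlt flynb cybqc nqur uqu byz nugb
Hunk 3: at line 6 remove [nqur,uqu] add [gmvg,azftp,hbcqd] -> 12 lines: fbt pjq drga hihnk nlt flynb cybqc gmvg azftp hbcqd byz nugb
Hunk 4: at line 3 remove [hihnk,nlt,flynb] add [pnvsk,tbl] -> 11 lines: fbt pjq drga pnvsk tbl cybqc gmvg azftp hbcqd byz nugb
Hunk 5: at line 2 remove [drga,pnvsk] add [prrq] -> 10 lines: fbt pjq prrq tbl cybqc gmvg azftp hbcqd byz nugb
Hunk 6: at line 2 remove [prrq,tbl,cybqc] add [sddx] -> 8 lines: fbt pjq sddx gmvg azftp hbcqd byz nugb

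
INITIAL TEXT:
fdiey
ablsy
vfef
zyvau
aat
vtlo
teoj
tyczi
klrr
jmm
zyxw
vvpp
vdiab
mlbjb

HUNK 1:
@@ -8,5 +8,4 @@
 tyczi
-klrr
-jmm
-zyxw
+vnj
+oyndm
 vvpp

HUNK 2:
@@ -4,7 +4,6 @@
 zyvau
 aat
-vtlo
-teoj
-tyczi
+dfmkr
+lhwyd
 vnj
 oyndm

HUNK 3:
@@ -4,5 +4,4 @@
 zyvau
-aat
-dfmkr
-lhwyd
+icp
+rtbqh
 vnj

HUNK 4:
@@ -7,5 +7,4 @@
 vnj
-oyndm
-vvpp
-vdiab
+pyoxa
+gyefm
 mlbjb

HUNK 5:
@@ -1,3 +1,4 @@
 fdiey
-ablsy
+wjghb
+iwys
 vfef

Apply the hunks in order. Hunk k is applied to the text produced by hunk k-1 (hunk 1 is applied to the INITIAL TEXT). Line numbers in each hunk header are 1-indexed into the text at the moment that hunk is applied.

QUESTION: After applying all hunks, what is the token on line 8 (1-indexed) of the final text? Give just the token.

Answer: vnj

Derivation:
Hunk 1: at line 8 remove [klrr,jmm,zyxw] add [vnj,oyndm] -> 13 lines: fdiey ablsy vfef zyvau aat vtlo teoj tyczi vnj oyndm vvpp vdiab mlbjb
Hunk 2: at line 4 remove [vtlo,teoj,tyczi] add [dfmkr,lhwyd] -> 12 lines: fdiey ablsy vfef zyvau aat dfmkr lhwyd vnj oyndm vvpp vdiab mlbjb
Hunk 3: at line 4 remove [aat,dfmkr,lhwyd] add [icp,rtbqh] -> 11 lines: fdiey ablsy vfef zyvau icp rtbqh vnj oyndm vvpp vdiab mlbjb
Hunk 4: at line 7 remove [oyndm,vvpp,vdiab] add [pyoxa,gyefm] -> 10 lines: fdiey ablsy vfef zyvau icp rtbqh vnj pyoxa gyefm mlbjb
Hunk 5: at line 1 remove [ablsy] add [wjghb,iwys] -> 11 lines: fdiey wjghb iwys vfef zyvau icp rtbqh vnj pyoxa gyefm mlbjb
Final line 8: vnj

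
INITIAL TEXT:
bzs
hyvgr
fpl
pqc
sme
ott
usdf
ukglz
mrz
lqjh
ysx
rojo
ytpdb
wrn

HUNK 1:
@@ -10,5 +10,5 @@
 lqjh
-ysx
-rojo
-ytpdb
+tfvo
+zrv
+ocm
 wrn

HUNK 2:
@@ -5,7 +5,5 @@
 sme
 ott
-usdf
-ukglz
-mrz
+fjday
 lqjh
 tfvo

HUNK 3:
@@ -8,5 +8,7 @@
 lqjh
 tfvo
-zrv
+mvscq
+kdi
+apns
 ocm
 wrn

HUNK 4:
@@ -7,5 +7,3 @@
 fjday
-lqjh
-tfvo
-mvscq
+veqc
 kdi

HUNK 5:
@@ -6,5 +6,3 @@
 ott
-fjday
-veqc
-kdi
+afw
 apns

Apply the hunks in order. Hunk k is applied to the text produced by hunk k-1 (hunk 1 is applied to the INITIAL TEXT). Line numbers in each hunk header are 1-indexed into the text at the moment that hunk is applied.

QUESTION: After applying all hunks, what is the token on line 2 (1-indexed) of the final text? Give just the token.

Hunk 1: at line 10 remove [ysx,rojo,ytpdb] add [tfvo,zrv,ocm] -> 14 lines: bzs hyvgr fpl pqc sme ott usdf ukglz mrz lqjh tfvo zrv ocm wrn
Hunk 2: at line 5 remove [usdf,ukglz,mrz] add [fjday] -> 12 lines: bzs hyvgr fpl pqc sme ott fjday lqjh tfvo zrv ocm wrn
Hunk 3: at line 8 remove [zrv] add [mvscq,kdi,apns] -> 14 lines: bzs hyvgr fpl pqc sme ott fjday lqjh tfvo mvscq kdi apns ocm wrn
Hunk 4: at line 7 remove [lqjh,tfvo,mvscq] add [veqc] -> 12 lines: bzs hyvgr fpl pqc sme ott fjday veqc kdi apns ocm wrn
Hunk 5: at line 6 remove [fjday,veqc,kdi] add [afw] -> 10 lines: bzs hyvgr fpl pqc sme ott afw apns ocm wrn
Final line 2: hyvgr

Answer: hyvgr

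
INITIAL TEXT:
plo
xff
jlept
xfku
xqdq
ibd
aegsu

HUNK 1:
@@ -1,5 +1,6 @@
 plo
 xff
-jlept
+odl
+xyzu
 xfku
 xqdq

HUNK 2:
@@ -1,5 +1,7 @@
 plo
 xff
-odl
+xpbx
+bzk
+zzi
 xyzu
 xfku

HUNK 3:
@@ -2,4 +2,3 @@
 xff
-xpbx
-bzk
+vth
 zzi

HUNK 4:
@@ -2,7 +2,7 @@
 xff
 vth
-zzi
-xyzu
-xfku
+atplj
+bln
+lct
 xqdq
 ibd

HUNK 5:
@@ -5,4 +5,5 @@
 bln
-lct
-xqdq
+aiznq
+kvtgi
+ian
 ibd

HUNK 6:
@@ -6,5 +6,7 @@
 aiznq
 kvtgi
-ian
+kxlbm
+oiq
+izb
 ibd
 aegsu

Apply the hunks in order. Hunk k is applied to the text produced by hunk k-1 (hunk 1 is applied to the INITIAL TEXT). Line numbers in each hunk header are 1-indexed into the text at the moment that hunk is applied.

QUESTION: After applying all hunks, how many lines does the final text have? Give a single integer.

Hunk 1: at line 1 remove [jlept] add [odl,xyzu] -> 8 lines: plo xff odl xyzu xfku xqdq ibd aegsu
Hunk 2: at line 1 remove [odl] add [xpbx,bzk,zzi] -> 10 lines: plo xff xpbx bzk zzi xyzu xfku xqdq ibd aegsu
Hunk 3: at line 2 remove [xpbx,bzk] add [vth] -> 9 lines: plo xff vth zzi xyzu xfku xqdq ibd aegsu
Hunk 4: at line 2 remove [zzi,xyzu,xfku] add [atplj,bln,lct] -> 9 lines: plo xff vth atplj bln lct xqdq ibd aegsu
Hunk 5: at line 5 remove [lct,xqdq] add [aiznq,kvtgi,ian] -> 10 lines: plo xff vth atplj bln aiznq kvtgi ian ibd aegsu
Hunk 6: at line 6 remove [ian] add [kxlbm,oiq,izb] -> 12 lines: plo xff vth atplj bln aiznq kvtgi kxlbm oiq izb ibd aegsu
Final line count: 12

Answer: 12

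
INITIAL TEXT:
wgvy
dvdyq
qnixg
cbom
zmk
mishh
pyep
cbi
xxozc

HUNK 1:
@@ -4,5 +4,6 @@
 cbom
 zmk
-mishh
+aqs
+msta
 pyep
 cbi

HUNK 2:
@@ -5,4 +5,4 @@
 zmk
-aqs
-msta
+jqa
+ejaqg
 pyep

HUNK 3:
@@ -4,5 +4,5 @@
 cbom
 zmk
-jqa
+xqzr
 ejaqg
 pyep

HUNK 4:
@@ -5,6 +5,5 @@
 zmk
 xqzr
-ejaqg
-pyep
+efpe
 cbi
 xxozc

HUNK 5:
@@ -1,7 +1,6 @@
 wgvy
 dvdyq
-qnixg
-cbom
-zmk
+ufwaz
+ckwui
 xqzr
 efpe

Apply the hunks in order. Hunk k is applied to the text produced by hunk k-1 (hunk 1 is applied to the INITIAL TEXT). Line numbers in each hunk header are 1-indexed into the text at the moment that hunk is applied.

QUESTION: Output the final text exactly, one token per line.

Hunk 1: at line 4 remove [mishh] add [aqs,msta] -> 10 lines: wgvy dvdyq qnixg cbom zmk aqs msta pyep cbi xxozc
Hunk 2: at line 5 remove [aqs,msta] add [jqa,ejaqg] -> 10 lines: wgvy dvdyq qnixg cbom zmk jqa ejaqg pyep cbi xxozc
Hunk 3: at line 4 remove [jqa] add [xqzr] -> 10 lines: wgvy dvdyq qnixg cbom zmk xqzr ejaqg pyep cbi xxozc
Hunk 4: at line 5 remove [ejaqg,pyep] add [efpe] -> 9 lines: wgvy dvdyq qnixg cbom zmk xqzr efpe cbi xxozc
Hunk 5: at line 1 remove [qnixg,cbom,zmk] add [ufwaz,ckwui] -> 8 lines: wgvy dvdyq ufwaz ckwui xqzr efpe cbi xxozc

Answer: wgvy
dvdyq
ufwaz
ckwui
xqzr
efpe
cbi
xxozc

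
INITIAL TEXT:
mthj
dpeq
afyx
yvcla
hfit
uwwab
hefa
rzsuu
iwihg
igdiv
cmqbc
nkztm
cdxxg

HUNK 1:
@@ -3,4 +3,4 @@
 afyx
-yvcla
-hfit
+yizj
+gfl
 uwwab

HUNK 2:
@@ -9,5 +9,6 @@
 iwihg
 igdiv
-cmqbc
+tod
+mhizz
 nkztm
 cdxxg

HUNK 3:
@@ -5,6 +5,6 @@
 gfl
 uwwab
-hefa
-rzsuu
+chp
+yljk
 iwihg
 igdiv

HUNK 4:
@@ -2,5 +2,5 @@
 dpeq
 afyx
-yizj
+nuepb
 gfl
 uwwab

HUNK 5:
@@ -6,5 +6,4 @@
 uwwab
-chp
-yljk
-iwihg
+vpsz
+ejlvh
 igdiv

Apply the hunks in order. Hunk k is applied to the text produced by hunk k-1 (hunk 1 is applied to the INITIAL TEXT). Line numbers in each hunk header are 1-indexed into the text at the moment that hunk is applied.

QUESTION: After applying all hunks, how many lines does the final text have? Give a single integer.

Answer: 13

Derivation:
Hunk 1: at line 3 remove [yvcla,hfit] add [yizj,gfl] -> 13 lines: mthj dpeq afyx yizj gfl uwwab hefa rzsuu iwihg igdiv cmqbc nkztm cdxxg
Hunk 2: at line 9 remove [cmqbc] add [tod,mhizz] -> 14 lines: mthj dpeq afyx yizj gfl uwwab hefa rzsuu iwihg igdiv tod mhizz nkztm cdxxg
Hunk 3: at line 5 remove [hefa,rzsuu] add [chp,yljk] -> 14 lines: mthj dpeq afyx yizj gfl uwwab chp yljk iwihg igdiv tod mhizz nkztm cdxxg
Hunk 4: at line 2 remove [yizj] add [nuepb] -> 14 lines: mthj dpeq afyx nuepb gfl uwwab chp yljk iwihg igdiv tod mhizz nkztm cdxxg
Hunk 5: at line 6 remove [chp,yljk,iwihg] add [vpsz,ejlvh] -> 13 lines: mthj dpeq afyx nuepb gfl uwwab vpsz ejlvh igdiv tod mhizz nkztm cdxxg
Final line count: 13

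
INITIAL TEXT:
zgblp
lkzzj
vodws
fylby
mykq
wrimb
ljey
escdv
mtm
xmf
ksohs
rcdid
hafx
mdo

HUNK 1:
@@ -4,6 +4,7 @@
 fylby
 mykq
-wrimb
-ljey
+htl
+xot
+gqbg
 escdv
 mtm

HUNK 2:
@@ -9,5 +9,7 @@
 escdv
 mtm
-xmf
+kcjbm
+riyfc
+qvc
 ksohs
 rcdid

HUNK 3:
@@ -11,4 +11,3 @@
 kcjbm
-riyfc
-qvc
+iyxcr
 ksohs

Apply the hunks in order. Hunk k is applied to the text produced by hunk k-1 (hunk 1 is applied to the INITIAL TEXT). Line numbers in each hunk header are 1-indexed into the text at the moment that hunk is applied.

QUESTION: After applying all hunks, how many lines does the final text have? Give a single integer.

Answer: 16

Derivation:
Hunk 1: at line 4 remove [wrimb,ljey] add [htl,xot,gqbg] -> 15 lines: zgblp lkzzj vodws fylby mykq htl xot gqbg escdv mtm xmf ksohs rcdid hafx mdo
Hunk 2: at line 9 remove [xmf] add [kcjbm,riyfc,qvc] -> 17 lines: zgblp lkzzj vodws fylby mykq htl xot gqbg escdv mtm kcjbm riyfc qvc ksohs rcdid hafx mdo
Hunk 3: at line 11 remove [riyfc,qvc] add [iyxcr] -> 16 lines: zgblp lkzzj vodws fylby mykq htl xot gqbg escdv mtm kcjbm iyxcr ksohs rcdid hafx mdo
Final line count: 16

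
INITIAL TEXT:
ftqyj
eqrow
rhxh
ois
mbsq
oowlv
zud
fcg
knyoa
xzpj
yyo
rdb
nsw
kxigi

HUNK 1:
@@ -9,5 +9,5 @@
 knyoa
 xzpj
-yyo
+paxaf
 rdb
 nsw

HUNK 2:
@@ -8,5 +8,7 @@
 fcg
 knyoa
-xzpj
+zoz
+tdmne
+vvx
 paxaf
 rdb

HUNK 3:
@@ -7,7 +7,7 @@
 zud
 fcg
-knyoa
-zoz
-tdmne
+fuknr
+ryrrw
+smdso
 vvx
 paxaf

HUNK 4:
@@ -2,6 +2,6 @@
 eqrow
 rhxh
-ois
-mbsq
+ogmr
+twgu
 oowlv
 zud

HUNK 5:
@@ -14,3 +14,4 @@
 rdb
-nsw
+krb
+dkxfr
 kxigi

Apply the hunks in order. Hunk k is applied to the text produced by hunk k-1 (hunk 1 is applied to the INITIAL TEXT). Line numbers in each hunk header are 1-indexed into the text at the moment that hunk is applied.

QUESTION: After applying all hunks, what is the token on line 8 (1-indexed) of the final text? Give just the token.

Answer: fcg

Derivation:
Hunk 1: at line 9 remove [yyo] add [paxaf] -> 14 lines: ftqyj eqrow rhxh ois mbsq oowlv zud fcg knyoa xzpj paxaf rdb nsw kxigi
Hunk 2: at line 8 remove [xzpj] add [zoz,tdmne,vvx] -> 16 lines: ftqyj eqrow rhxh ois mbsq oowlv zud fcg knyoa zoz tdmne vvx paxaf rdb nsw kxigi
Hunk 3: at line 7 remove [knyoa,zoz,tdmne] add [fuknr,ryrrw,smdso] -> 16 lines: ftqyj eqrow rhxh ois mbsq oowlv zud fcg fuknr ryrrw smdso vvx paxaf rdb nsw kxigi
Hunk 4: at line 2 remove [ois,mbsq] add [ogmr,twgu] -> 16 lines: ftqyj eqrow rhxh ogmr twgu oowlv zud fcg fuknr ryrrw smdso vvx paxaf rdb nsw kxigi
Hunk 5: at line 14 remove [nsw] add [krb,dkxfr] -> 17 lines: ftqyj eqrow rhxh ogmr twgu oowlv zud fcg fuknr ryrrw smdso vvx paxaf rdb krb dkxfr kxigi
Final line 8: fcg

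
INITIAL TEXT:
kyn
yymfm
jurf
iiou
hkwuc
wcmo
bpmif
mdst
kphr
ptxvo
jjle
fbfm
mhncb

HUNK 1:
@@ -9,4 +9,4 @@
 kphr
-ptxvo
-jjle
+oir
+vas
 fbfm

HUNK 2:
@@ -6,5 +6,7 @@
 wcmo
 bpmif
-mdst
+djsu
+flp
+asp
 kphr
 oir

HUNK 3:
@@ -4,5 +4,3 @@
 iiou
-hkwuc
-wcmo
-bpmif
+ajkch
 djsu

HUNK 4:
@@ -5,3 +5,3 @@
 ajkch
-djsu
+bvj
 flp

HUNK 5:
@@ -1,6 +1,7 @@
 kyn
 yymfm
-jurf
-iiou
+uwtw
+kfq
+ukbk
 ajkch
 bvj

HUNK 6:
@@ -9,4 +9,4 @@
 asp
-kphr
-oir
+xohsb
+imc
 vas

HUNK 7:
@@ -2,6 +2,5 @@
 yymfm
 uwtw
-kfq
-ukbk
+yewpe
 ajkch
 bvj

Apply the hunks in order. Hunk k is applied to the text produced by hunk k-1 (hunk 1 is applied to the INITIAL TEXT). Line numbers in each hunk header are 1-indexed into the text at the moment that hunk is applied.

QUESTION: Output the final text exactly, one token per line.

Hunk 1: at line 9 remove [ptxvo,jjle] add [oir,vas] -> 13 lines: kyn yymfm jurf iiou hkwuc wcmo bpmif mdst kphr oir vas fbfm mhncb
Hunk 2: at line 6 remove [mdst] add [djsu,flp,asp] -> 15 lines: kyn yymfm jurf iiou hkwuc wcmo bpmif djsu flp asp kphr oir vas fbfm mhncb
Hunk 3: at line 4 remove [hkwuc,wcmo,bpmif] add [ajkch] -> 13 lines: kyn yymfm jurf iiou ajkch djsu flp asp kphr oir vas fbfm mhncb
Hunk 4: at line 5 remove [djsu] add [bvj] -> 13 lines: kyn yymfm jurf iiou ajkch bvj flp asp kphr oir vas fbfm mhncb
Hunk 5: at line 1 remove [jurf,iiou] add [uwtw,kfq,ukbk] -> 14 lines: kyn yymfm uwtw kfq ukbk ajkch bvj flp asp kphr oir vas fbfm mhncb
Hunk 6: at line 9 remove [kphr,oir] add [xohsb,imc] -> 14 lines: kyn yymfm uwtw kfq ukbk ajkch bvj flp asp xohsb imc vas fbfm mhncb
Hunk 7: at line 2 remove [kfq,ukbk] add [yewpe] -> 13 lines: kyn yymfm uwtw yewpe ajkch bvj flp asp xohsb imc vas fbfm mhncb

Answer: kyn
yymfm
uwtw
yewpe
ajkch
bvj
flp
asp
xohsb
imc
vas
fbfm
mhncb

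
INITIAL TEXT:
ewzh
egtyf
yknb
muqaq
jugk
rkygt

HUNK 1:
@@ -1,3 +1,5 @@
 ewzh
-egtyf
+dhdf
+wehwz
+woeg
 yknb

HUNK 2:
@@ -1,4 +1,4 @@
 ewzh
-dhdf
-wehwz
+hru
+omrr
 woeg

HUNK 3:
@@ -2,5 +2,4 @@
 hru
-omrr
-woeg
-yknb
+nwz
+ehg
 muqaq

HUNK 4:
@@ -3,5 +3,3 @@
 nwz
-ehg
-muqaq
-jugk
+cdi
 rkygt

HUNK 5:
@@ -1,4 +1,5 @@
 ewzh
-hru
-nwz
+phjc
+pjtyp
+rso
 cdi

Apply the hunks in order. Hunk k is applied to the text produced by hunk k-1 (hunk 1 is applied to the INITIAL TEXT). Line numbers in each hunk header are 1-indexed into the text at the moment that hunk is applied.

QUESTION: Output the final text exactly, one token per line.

Answer: ewzh
phjc
pjtyp
rso
cdi
rkygt

Derivation:
Hunk 1: at line 1 remove [egtyf] add [dhdf,wehwz,woeg] -> 8 lines: ewzh dhdf wehwz woeg yknb muqaq jugk rkygt
Hunk 2: at line 1 remove [dhdf,wehwz] add [hru,omrr] -> 8 lines: ewzh hru omrr woeg yknb muqaq jugk rkygt
Hunk 3: at line 2 remove [omrr,woeg,yknb] add [nwz,ehg] -> 7 lines: ewzh hru nwz ehg muqaq jugk rkygt
Hunk 4: at line 3 remove [ehg,muqaq,jugk] add [cdi] -> 5 lines: ewzh hru nwz cdi rkygt
Hunk 5: at line 1 remove [hru,nwz] add [phjc,pjtyp,rso] -> 6 lines: ewzh phjc pjtyp rso cdi rkygt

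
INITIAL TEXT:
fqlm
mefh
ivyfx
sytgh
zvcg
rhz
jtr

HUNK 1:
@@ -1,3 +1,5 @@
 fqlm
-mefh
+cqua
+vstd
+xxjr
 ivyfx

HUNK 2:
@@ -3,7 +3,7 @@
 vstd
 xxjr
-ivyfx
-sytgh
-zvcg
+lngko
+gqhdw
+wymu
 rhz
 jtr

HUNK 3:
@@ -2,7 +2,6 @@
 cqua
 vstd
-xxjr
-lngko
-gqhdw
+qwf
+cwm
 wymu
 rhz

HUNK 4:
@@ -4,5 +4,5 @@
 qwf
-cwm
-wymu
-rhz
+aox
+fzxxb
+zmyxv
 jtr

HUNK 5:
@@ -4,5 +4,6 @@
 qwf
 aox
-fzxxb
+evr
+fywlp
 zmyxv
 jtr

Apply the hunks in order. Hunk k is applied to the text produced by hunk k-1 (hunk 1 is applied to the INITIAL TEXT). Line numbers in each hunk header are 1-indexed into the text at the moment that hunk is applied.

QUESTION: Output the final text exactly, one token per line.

Answer: fqlm
cqua
vstd
qwf
aox
evr
fywlp
zmyxv
jtr

Derivation:
Hunk 1: at line 1 remove [mefh] add [cqua,vstd,xxjr] -> 9 lines: fqlm cqua vstd xxjr ivyfx sytgh zvcg rhz jtr
Hunk 2: at line 3 remove [ivyfx,sytgh,zvcg] add [lngko,gqhdw,wymu] -> 9 lines: fqlm cqua vstd xxjr lngko gqhdw wymu rhz jtr
Hunk 3: at line 2 remove [xxjr,lngko,gqhdw] add [qwf,cwm] -> 8 lines: fqlm cqua vstd qwf cwm wymu rhz jtr
Hunk 4: at line 4 remove [cwm,wymu,rhz] add [aox,fzxxb,zmyxv] -> 8 lines: fqlm cqua vstd qwf aox fzxxb zmyxv jtr
Hunk 5: at line 4 remove [fzxxb] add [evr,fywlp] -> 9 lines: fqlm cqua vstd qwf aox evr fywlp zmyxv jtr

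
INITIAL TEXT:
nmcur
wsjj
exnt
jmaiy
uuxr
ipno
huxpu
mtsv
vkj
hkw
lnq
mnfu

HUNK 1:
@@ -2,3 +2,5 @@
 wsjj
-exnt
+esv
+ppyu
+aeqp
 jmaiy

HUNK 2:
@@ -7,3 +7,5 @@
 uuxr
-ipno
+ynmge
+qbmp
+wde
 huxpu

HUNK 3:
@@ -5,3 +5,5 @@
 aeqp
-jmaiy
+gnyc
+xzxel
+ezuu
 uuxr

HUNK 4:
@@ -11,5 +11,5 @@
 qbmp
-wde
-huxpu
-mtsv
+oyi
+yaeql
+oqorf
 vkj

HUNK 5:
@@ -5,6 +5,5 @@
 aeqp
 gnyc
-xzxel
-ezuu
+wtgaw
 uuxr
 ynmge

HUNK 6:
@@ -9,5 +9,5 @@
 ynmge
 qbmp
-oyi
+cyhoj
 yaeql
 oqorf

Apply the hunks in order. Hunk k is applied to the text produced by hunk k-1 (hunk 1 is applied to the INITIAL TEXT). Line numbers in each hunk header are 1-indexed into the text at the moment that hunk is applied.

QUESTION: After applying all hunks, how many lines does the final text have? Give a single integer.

Answer: 17

Derivation:
Hunk 1: at line 2 remove [exnt] add [esv,ppyu,aeqp] -> 14 lines: nmcur wsjj esv ppyu aeqp jmaiy uuxr ipno huxpu mtsv vkj hkw lnq mnfu
Hunk 2: at line 7 remove [ipno] add [ynmge,qbmp,wde] -> 16 lines: nmcur wsjj esv ppyu aeqp jmaiy uuxr ynmge qbmp wde huxpu mtsv vkj hkw lnq mnfu
Hunk 3: at line 5 remove [jmaiy] add [gnyc,xzxel,ezuu] -> 18 lines: nmcur wsjj esv ppyu aeqp gnyc xzxel ezuu uuxr ynmge qbmp wde huxpu mtsv vkj hkw lnq mnfu
Hunk 4: at line 11 remove [wde,huxpu,mtsv] add [oyi,yaeql,oqorf] -> 18 lines: nmcur wsjj esv ppyu aeqp gnyc xzxel ezuu uuxr ynmge qbmp oyi yaeql oqorf vkj hkw lnq mnfu
Hunk 5: at line 5 remove [xzxel,ezuu] add [wtgaw] -> 17 lines: nmcur wsjj esv ppyu aeqp gnyc wtgaw uuxr ynmge qbmp oyi yaeql oqorf vkj hkw lnq mnfu
Hunk 6: at line 9 remove [oyi] add [cyhoj] -> 17 lines: nmcur wsjj esv ppyu aeqp gnyc wtgaw uuxr ynmge qbmp cyhoj yaeql oqorf vkj hkw lnq mnfu
Final line count: 17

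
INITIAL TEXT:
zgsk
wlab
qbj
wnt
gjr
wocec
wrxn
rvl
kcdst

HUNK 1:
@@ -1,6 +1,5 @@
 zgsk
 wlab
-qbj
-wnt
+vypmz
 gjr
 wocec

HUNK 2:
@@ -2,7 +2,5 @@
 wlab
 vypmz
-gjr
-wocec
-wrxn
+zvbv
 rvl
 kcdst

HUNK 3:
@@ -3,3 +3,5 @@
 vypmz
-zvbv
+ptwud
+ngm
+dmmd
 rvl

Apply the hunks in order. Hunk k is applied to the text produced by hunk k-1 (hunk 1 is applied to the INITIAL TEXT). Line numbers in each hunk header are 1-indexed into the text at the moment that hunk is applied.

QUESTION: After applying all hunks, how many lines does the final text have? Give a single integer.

Hunk 1: at line 1 remove [qbj,wnt] add [vypmz] -> 8 lines: zgsk wlab vypmz gjr wocec wrxn rvl kcdst
Hunk 2: at line 2 remove [gjr,wocec,wrxn] add [zvbv] -> 6 lines: zgsk wlab vypmz zvbv rvl kcdst
Hunk 3: at line 3 remove [zvbv] add [ptwud,ngm,dmmd] -> 8 lines: zgsk wlab vypmz ptwud ngm dmmd rvl kcdst
Final line count: 8

Answer: 8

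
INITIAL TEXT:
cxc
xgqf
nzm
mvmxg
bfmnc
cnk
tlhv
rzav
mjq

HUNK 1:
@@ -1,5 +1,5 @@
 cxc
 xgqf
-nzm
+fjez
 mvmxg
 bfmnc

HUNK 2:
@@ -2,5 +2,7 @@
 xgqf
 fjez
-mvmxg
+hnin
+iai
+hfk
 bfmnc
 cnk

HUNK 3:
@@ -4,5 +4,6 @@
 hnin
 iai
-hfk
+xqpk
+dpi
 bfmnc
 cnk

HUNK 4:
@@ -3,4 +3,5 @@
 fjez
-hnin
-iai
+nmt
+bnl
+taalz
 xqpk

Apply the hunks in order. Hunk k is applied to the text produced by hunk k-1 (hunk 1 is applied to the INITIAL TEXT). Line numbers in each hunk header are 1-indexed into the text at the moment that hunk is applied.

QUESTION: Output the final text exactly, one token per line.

Hunk 1: at line 1 remove [nzm] add [fjez] -> 9 lines: cxc xgqf fjez mvmxg bfmnc cnk tlhv rzav mjq
Hunk 2: at line 2 remove [mvmxg] add [hnin,iai,hfk] -> 11 lines: cxc xgqf fjez hnin iai hfk bfmnc cnk tlhv rzav mjq
Hunk 3: at line 4 remove [hfk] add [xqpk,dpi] -> 12 lines: cxc xgqf fjez hnin iai xqpk dpi bfmnc cnk tlhv rzav mjq
Hunk 4: at line 3 remove [hnin,iai] add [nmt,bnl,taalz] -> 13 lines: cxc xgqf fjez nmt bnl taalz xqpk dpi bfmnc cnk tlhv rzav mjq

Answer: cxc
xgqf
fjez
nmt
bnl
taalz
xqpk
dpi
bfmnc
cnk
tlhv
rzav
mjq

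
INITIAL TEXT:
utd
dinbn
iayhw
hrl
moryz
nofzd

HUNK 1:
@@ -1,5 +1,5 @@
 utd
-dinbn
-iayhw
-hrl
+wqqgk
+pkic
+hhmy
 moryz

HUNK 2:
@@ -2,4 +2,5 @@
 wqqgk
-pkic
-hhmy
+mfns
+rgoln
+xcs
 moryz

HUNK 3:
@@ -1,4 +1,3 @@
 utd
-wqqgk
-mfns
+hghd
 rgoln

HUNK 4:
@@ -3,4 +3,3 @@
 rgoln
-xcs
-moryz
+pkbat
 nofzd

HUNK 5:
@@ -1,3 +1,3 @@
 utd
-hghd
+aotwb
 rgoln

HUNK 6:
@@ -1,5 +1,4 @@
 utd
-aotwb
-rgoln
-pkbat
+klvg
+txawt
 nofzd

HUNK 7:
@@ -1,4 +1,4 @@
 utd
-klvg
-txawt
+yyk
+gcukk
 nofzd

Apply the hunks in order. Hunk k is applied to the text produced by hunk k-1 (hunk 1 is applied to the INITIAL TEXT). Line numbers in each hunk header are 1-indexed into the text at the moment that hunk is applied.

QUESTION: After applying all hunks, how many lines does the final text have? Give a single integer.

Hunk 1: at line 1 remove [dinbn,iayhw,hrl] add [wqqgk,pkic,hhmy] -> 6 lines: utd wqqgk pkic hhmy moryz nofzd
Hunk 2: at line 2 remove [pkic,hhmy] add [mfns,rgoln,xcs] -> 7 lines: utd wqqgk mfns rgoln xcs moryz nofzd
Hunk 3: at line 1 remove [wqqgk,mfns] add [hghd] -> 6 lines: utd hghd rgoln xcs moryz nofzd
Hunk 4: at line 3 remove [xcs,moryz] add [pkbat] -> 5 lines: utd hghd rgoln pkbat nofzd
Hunk 5: at line 1 remove [hghd] add [aotwb] -> 5 lines: utd aotwb rgoln pkbat nofzd
Hunk 6: at line 1 remove [aotwb,rgoln,pkbat] add [klvg,txawt] -> 4 lines: utd klvg txawt nofzd
Hunk 7: at line 1 remove [klvg,txawt] add [yyk,gcukk] -> 4 lines: utd yyk gcukk nofzd
Final line count: 4

Answer: 4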